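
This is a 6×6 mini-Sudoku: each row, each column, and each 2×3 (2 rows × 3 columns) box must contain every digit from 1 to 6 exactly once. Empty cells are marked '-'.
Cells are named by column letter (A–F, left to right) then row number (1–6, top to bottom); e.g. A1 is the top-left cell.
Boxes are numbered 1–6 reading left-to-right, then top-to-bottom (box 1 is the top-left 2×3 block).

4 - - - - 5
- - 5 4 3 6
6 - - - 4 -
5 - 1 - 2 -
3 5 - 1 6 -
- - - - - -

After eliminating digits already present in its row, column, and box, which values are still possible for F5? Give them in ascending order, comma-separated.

Row 5 already contains {1, 3, 5, 6}.
Column F already contains {5, 6}.
Its 2×3 block (box 6) already contains {1, 6}.
Removing those from 1–6 leaves {2, 4} as the candidates for F5.

2,4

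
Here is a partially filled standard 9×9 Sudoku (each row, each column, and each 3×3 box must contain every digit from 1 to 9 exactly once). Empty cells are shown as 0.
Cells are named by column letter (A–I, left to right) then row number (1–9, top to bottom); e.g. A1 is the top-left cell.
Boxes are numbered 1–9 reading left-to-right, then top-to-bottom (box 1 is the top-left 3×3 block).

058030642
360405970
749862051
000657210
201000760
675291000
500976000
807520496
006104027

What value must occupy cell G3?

Row 3 already contains {1, 2, 4, 5, 6, 7, 8, 9}.
Column G already contains {2, 4, 6, 7, 9}.
Its 3×3 block (box 3) already contains {1, 2, 4, 5, 6, 7, 9}.
The only value from 1–9 not eliminated is 3, so G3 = 3.

3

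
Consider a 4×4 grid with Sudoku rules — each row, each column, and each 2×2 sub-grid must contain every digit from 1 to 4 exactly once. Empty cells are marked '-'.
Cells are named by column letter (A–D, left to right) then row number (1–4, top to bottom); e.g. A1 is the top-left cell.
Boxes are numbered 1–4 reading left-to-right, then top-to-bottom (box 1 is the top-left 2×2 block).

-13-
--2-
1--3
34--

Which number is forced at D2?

Cell D2 itself could take any of {1, 4} by direct elimination.
Consider where 1 can go in box 2.
D1 is out (row 1 already has a 1).
So the only cell in box 2 that can hold 1 is D2.
Therefore D2 = 1.

1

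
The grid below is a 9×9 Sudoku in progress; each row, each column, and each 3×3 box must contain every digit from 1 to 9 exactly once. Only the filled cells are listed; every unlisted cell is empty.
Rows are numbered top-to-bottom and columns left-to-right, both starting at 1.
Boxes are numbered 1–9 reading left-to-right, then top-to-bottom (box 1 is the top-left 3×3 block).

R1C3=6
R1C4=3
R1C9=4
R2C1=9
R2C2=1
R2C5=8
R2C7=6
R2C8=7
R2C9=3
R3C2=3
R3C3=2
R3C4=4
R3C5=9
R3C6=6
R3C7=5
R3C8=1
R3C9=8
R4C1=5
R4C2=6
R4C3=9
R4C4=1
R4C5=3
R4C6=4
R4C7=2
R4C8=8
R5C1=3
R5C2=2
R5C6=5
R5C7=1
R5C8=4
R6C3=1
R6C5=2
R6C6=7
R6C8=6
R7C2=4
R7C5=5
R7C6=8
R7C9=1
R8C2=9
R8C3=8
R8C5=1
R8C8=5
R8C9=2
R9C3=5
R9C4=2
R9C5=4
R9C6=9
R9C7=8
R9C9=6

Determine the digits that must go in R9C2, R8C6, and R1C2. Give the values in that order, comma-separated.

7,3,5

For R9C2:
  Row 9 already contains {2, 4, 5, 6, 8, 9}.
  Column 2 already contains {1, 2, 3, 4, 6, 9}.
  Its 3×3 block (box 7) already contains {4, 5, 8, 9}.
  The only value from 1–9 not eliminated is 7, so R9C2 = 7.
For R8C6:
  Row 8 already contains {1, 2, 5, 8, 9}.
  Column 6 already contains {4, 5, 6, 7, 8, 9}.
  Its 3×3 block (box 8) already contains {1, 2, 4, 5, 8, 9}.
  The only value from 1–9 not eliminated is 3, so R8C6 = 3.
For R1C2:
  Consider where 5 can go in column 2.
  R6C2 is out (box 4 already has a 5).
  R9C2 is out (row 9 already has a 5).
  So the only cell in column 2 that can hold 5 is R1C2.
  So R1C2 = 5.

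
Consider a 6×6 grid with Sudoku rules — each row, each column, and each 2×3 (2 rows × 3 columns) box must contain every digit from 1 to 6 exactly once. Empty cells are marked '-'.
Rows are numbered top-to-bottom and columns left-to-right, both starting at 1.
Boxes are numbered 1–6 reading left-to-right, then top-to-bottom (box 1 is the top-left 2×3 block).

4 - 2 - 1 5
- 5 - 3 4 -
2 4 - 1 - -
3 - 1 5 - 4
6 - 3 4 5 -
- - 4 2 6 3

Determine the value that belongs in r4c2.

6

Row 4 already contains {1, 3, 4, 5}.
Column 2 already contains {4, 5}.
Its 2×3 block (box 3) already contains {1, 2, 3, 4}.
The only value from 1–6 not eliminated is 6, so r4c2 = 6.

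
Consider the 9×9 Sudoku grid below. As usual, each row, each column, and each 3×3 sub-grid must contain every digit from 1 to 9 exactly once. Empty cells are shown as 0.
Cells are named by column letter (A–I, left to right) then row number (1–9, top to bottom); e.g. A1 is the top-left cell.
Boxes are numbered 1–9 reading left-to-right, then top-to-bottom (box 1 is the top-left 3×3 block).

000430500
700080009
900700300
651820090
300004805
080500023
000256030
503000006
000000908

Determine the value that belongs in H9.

5

Cell H9 itself could take any of {1, 4, 5, 7} by direct elimination.
Consider where 5 can go in box 9.
G7 is out (row 7 already has a 5).
I7 is out (row 7 already has a 5).
G8 is out (row 8 already has a 5).
H8 is out (row 8 already has a 5).
So the only cell in box 9 that can hold 5 is H9.
Therefore H9 = 5.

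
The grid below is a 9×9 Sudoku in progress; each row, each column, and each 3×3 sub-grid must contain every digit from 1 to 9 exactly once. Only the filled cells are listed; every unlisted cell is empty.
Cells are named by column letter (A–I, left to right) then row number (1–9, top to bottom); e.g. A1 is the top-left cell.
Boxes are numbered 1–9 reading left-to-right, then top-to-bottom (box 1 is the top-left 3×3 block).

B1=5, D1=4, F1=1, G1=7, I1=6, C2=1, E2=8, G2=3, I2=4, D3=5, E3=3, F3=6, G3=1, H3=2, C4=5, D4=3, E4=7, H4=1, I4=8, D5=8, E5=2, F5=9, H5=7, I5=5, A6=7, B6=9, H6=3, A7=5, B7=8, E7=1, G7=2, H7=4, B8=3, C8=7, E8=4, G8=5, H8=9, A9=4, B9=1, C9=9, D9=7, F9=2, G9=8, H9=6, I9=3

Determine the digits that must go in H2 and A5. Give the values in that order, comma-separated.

5,1

For H2:
  Row 2 already contains {1, 3, 4, 8}.
  Column H already contains {1, 2, 3, 4, 6, 7, 9}.
  Its 3×3 block (box 3) already contains {1, 2, 3, 4, 6, 7}.
  The only value from 1–9 not eliminated is 5, so H2 = 5.
For A5:
  Consider where 1 can go in column A.
  A1 is out (row 1 already has a 1).
  A2 is out (row 2 already has a 1).
  A3 is out (row 3 already has a 1).
  A4 is out (row 4 already has a 1).
  A8 is out (box 7 already has a 1).
  So the only cell in column A that can hold 1 is A5.
  So A5 = 1.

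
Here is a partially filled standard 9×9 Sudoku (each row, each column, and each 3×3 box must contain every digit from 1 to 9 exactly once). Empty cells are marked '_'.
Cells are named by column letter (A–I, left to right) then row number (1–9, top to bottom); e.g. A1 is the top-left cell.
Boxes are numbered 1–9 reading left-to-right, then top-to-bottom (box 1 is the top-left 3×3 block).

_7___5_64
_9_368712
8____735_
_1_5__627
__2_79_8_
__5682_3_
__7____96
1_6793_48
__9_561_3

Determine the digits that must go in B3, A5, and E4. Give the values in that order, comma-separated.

For B3:
  Consider where 6 can go in row 3.
  C3 is out (column C already has a 6).
  D3 is out (column D already has a 6).
  E3 is out (column E already has a 6).
  I3 is out (column I already has a 6).
  So the only cell in row 3 that can hold 6 is B3.
  So B3 = 6.
For A5:
  Consider where 6 can go in column A.
  A1 is out (row 1 already has a 6). A2 is out (row 2 already has a 6). A4 is out (row 4 already has a 6). A6 is out (row 6 already has a 6). The remaining empty cells in column A are similarly blocked.
  So the only cell in column A that can hold 6 is A5.
  So A5 = 6.
For E4:
  Consider where 3 can go in column E.
  E1 is out (box 2 already has a 3).
  E3 is out (row 3 already has a 3).
  E7 is out (box 8 already has a 3).
  So the only cell in column E that can hold 3 is E4.
  So E4 = 3.

6,6,3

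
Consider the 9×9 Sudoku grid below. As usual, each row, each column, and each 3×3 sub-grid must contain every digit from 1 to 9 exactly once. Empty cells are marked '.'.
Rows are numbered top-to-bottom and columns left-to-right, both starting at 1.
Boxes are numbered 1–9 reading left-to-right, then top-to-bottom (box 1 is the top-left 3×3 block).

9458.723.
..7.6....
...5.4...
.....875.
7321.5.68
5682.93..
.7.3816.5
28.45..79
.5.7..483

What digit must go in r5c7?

9

Row 5 already contains {1, 2, 3, 5, 6, 7, 8}.
Column 7 already contains {2, 3, 4, 6, 7}.
Its 3×3 block (box 6) already contains {3, 5, 6, 7, 8}.
The only value from 1–9 not eliminated is 9, so r5c7 = 9.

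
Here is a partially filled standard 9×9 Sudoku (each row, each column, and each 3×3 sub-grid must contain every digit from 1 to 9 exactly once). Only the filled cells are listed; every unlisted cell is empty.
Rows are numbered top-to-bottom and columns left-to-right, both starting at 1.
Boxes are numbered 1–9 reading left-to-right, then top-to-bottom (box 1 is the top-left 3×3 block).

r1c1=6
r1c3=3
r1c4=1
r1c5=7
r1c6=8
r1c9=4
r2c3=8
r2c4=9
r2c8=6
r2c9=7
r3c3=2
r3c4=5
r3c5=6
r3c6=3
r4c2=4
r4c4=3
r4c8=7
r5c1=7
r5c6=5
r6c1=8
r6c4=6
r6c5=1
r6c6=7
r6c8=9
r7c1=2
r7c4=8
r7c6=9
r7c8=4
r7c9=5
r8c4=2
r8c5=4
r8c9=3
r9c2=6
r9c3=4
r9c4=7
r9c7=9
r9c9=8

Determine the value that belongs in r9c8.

Cell r9c8 itself could take any of {1, 2} by direct elimination.
Consider where 2 can go in box 9.
r7c7 is out (row 7 already has a 2).
r8c7 is out (row 8 already has a 2).
r8c8 is out (row 8 already has a 2).
So the only cell in box 9 that can hold 2 is r9c8.
Therefore r9c8 = 2.

2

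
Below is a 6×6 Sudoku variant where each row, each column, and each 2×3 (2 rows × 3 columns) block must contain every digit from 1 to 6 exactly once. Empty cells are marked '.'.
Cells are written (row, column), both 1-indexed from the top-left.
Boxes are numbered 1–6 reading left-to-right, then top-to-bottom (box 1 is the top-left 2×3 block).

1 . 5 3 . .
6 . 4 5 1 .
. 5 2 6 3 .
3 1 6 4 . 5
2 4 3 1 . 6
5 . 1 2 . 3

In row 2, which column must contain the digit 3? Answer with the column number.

Consider where 3 can go in row 2.
(2,6) is out (column 6 already has a 3).
So the only cell in row 2 that can hold 3 is (2,2).
That is column 2.

2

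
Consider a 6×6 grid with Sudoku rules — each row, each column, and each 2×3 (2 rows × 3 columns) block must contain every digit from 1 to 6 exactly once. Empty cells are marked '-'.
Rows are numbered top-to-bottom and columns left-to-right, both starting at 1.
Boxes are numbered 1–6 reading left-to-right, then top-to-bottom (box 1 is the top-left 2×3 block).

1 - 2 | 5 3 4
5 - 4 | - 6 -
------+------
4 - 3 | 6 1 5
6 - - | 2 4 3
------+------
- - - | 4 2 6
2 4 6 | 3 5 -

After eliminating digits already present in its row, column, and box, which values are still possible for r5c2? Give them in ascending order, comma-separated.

1,3,5

Row 5 already contains {2, 4, 6}.
Column 2 already contains {4}.
Its 2×3 block (box 5) already contains {2, 4, 6}.
Removing those from 1–6 leaves {1, 3, 5} as the candidates for r5c2.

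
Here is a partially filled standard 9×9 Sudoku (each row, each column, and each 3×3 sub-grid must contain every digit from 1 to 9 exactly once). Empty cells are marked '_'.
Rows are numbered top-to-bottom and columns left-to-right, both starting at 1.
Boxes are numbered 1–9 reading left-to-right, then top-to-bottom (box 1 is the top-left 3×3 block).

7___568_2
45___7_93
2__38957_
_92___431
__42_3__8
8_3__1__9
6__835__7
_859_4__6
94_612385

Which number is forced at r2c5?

2

Row 2 already contains {3, 4, 5, 7, 9}.
Column 5 already contains {1, 3, 5, 8}.
Its 3×3 block (box 2) already contains {3, 5, 6, 7, 8, 9}.
The only value from 1–9 not eliminated is 2, so r2c5 = 2.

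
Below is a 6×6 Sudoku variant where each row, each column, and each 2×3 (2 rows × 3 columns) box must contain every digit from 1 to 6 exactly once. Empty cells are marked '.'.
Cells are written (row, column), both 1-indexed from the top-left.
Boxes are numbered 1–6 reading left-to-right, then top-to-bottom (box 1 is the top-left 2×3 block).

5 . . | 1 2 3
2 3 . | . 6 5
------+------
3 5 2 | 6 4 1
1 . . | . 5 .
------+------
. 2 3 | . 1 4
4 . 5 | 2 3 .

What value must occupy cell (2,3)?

Cell (2,3) itself could take any of {1, 4} by direct elimination.
Consider where 1 can go in column 3.
(1,3) is out (row 1 already has a 1).
(4,3) is out (row 4 already has a 1).
So the only cell in column 3 that can hold 1 is (2,3).
Therefore (2,3) = 1.

1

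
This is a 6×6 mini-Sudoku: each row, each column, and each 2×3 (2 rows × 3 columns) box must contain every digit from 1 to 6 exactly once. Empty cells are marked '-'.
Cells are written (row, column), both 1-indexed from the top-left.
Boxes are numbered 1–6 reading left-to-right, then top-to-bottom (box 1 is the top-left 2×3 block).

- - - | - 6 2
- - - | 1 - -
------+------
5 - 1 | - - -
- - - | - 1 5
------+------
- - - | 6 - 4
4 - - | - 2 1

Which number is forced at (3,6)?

6

Cell (3,6) itself could take any of {3, 6} by direct elimination.
Consider where 6 can go in box 4.
(3,4) is out (column 4 already has a 6).
(3,5) is out (column 5 already has a 6).
(4,4) is out (column 4 already has a 6).
So the only cell in box 4 that can hold 6 is (3,6).
Therefore (3,6) = 6.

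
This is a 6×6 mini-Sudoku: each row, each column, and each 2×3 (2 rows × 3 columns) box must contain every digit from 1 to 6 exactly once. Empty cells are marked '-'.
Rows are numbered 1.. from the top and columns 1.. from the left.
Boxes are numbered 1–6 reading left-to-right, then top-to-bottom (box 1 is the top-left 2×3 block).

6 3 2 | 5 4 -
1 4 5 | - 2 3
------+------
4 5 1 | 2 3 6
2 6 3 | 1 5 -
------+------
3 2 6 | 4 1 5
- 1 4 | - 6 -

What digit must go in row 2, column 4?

Row 2 already contains {1, 2, 3, 4, 5}.
Column 4 already contains {1, 2, 4, 5}.
Its 2×3 block (box 2) already contains {2, 3, 4, 5}.
The only value from 1–6 not eliminated is 6, so row 2, column 4 = 6.

6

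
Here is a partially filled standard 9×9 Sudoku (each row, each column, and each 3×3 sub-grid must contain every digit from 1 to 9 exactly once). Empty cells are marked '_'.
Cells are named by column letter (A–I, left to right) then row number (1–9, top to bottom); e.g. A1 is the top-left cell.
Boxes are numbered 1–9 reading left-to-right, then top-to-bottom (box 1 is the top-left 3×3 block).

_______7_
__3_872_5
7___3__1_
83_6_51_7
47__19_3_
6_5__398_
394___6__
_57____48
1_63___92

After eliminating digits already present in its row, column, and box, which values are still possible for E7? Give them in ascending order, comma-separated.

Row 7 already contains {3, 4, 6, 9}.
Column E already contains {1, 3, 8}.
Its 3×3 block (box 8) already contains {3}.
Removing those from 1–9 leaves {2, 5, 7} as the candidates for E7.

2,5,7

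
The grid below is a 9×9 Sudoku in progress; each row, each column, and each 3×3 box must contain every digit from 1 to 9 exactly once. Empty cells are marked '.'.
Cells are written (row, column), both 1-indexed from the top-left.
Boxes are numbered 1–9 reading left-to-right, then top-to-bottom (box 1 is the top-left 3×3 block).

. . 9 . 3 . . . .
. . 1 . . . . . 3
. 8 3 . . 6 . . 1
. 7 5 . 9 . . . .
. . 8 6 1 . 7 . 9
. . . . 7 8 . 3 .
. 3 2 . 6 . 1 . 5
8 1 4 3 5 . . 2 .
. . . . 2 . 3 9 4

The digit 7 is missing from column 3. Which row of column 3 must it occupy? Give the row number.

9

Consider where 7 can go in column 3.
(6,3) is out (row 6 already has a 7).
So the only cell in column 3 that can hold 7 is (9,3).
That is row 9.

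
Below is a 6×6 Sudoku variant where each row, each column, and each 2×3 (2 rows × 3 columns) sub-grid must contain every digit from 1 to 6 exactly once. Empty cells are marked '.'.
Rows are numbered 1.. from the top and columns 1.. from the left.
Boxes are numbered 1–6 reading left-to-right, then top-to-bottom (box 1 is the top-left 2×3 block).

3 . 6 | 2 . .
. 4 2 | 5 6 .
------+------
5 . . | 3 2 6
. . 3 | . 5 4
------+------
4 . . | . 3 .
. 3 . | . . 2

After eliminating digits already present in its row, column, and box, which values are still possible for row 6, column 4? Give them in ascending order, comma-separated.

Row 6 already contains {2, 3}.
Column 4 already contains {2, 3, 5}.
Its 2×3 block (box 6) already contains {2, 3}.
Removing those from 1–6 leaves {1, 4, 6} as the candidates for row 6, column 4.

1,4,6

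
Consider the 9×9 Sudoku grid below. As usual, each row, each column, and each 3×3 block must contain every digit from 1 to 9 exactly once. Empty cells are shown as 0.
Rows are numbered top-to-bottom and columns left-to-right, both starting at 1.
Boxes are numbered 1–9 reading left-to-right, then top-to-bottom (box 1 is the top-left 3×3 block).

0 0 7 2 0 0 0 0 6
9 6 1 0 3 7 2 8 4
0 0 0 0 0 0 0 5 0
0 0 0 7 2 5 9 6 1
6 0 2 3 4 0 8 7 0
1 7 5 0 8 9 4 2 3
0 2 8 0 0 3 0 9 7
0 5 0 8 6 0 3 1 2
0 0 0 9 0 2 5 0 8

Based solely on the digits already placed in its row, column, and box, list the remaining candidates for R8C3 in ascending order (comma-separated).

Row 8 already contains {1, 2, 3, 5, 6, 8}.
Column 3 already contains {1, 2, 5, 7, 8}.
Its 3×3 block (box 7) already contains {2, 5, 8}.
Removing those from 1–9 leaves {4, 9} as the candidates for R8C3.

4,9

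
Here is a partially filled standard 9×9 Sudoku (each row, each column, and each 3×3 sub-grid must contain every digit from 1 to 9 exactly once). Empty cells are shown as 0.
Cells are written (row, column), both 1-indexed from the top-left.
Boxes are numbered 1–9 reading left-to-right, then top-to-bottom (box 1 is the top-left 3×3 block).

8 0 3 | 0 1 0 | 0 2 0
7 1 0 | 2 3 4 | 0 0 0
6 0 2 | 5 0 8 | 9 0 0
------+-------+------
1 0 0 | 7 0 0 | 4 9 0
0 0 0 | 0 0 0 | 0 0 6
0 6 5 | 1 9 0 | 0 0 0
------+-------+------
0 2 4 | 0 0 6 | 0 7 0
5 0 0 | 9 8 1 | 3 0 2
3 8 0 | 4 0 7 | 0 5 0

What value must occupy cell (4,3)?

8

Row 4 already contains {1, 4, 7, 9}.
Column 3 already contains {2, 3, 4, 5}.
Its 3×3 block (box 4) already contains {1, 5, 6}.
The only value from 1–9 not eliminated is 8, so (4,3) = 8.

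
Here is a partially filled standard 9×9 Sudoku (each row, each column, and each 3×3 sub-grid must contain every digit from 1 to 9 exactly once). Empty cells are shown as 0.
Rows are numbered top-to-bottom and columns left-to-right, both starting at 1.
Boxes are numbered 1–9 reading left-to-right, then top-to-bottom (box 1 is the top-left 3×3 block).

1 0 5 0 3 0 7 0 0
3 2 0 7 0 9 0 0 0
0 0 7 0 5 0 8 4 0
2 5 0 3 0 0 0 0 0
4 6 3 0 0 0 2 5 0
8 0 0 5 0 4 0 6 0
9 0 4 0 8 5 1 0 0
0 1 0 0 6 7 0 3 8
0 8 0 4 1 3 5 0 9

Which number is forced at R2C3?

8

Cell R2C3 itself could take any of {6, 8} by direct elimination.
Consider where 8 can go in row 2.
R2C5 is out (column 5 already has a 8).
R2C7 is out (column 7 already has a 8).
R2C8 is out (box 3 already has a 8).
R2C9 is out (column 9 already has a 8).
So the only cell in row 2 that can hold 8 is R2C3.
Therefore R2C3 = 8.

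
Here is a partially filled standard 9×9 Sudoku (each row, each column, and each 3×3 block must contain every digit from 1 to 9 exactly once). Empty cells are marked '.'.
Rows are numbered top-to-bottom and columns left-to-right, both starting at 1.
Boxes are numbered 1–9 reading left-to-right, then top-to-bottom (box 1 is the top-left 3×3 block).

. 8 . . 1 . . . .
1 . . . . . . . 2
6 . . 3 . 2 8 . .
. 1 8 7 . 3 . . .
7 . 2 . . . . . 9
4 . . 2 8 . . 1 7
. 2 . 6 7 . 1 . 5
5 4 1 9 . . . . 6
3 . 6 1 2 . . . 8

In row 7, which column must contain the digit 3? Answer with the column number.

8

Consider where 3 can go in row 7.
R7C1 is out (column 1 already has a 3).
R7C3 is out (box 7 already has a 3).
R7C6 is out (column 6 already has a 3).
So the only cell in row 7 that can hold 3 is R7C8.
That is column 8.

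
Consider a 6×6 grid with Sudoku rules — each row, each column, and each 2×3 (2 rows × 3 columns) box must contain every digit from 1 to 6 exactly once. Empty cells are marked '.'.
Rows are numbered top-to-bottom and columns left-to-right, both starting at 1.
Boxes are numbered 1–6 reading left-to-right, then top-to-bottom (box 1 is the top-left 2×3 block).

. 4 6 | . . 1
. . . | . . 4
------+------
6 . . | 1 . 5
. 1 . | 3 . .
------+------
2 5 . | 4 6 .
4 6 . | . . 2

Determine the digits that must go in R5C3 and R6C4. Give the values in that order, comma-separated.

1,5

For R5C3:
  Consider where 1 can go in row 5.
  R5C6 is out (column 6 already has a 1).
  So the only cell in row 5 that can hold 1 is R5C3.
  So R5C3 = 1.
For R6C4:
  Row 6 already contains {2, 4, 6}.
  Column 4 already contains {1, 3, 4}.
  Its 2×3 block (box 6) already contains {2, 4, 6}.
  The only value from 1–6 not eliminated is 5, so R6C4 = 5.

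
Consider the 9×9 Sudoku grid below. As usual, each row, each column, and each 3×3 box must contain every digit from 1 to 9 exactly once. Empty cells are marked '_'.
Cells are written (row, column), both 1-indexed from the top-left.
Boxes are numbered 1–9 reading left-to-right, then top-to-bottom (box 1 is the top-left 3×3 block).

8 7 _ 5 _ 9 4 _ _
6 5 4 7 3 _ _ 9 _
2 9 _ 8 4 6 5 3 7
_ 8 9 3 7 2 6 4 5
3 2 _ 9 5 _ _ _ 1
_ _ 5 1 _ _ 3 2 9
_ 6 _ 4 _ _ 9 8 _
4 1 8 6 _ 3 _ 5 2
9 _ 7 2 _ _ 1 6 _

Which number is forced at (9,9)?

4

Cell (9,9) itself could take any of {3, 4} by direct elimination.
Consider where 4 can go in row 9.
(9,2) is out (box 7 already has a 4).
(9,5) is out (column 5 already has a 4).
(9,6) is out (box 8 already has a 4).
So the only cell in row 9 that can hold 4 is (9,9).
Therefore (9,9) = 4.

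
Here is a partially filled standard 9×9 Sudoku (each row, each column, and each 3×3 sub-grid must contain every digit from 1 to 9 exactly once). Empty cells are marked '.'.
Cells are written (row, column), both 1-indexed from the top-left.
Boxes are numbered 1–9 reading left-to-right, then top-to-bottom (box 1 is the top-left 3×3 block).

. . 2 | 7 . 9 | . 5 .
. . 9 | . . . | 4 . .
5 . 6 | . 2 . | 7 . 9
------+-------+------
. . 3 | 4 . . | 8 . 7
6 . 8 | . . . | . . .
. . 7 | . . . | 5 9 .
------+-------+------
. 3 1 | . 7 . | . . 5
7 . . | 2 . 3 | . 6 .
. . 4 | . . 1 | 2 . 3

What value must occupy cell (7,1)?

2

Cell (7,1) itself could take any of {2, 8, 9} by direct elimination.
Consider where 2 can go in box 7.
(8,2) is out (row 8 already has a 2).
(8,3) is out (row 8 already has a 2).
(9,1) is out (row 9 already has a 2).
(9,2) is out (row 9 already has a 2).
So the only cell in box 7 that can hold 2 is (7,1).
Therefore (7,1) = 2.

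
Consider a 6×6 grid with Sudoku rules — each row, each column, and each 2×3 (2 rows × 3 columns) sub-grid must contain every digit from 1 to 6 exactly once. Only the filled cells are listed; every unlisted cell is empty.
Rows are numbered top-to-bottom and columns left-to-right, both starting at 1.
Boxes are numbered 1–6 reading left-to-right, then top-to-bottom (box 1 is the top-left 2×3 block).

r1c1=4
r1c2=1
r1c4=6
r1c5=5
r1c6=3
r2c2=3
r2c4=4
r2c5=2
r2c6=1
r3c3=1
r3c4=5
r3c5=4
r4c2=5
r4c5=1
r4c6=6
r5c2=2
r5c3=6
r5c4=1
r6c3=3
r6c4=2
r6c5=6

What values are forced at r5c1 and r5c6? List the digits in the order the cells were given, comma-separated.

5,4

For r5c1:
  Row 5 already contains {1, 2, 6}.
  Column 1 already contains {4}.
  Its 2×3 block (box 5) already contains {2, 3, 6}.
  The only value from 1–6 not eliminated is 5, so r5c1 = 5.
For r5c6:
  Consider where 4 can go in row 5.
  r5c1 is out (column 1 already has a 4).
  r5c5 is out (column 5 already has a 4).
  So the only cell in row 5 that can hold 4 is r5c6.
  So r5c6 = 4.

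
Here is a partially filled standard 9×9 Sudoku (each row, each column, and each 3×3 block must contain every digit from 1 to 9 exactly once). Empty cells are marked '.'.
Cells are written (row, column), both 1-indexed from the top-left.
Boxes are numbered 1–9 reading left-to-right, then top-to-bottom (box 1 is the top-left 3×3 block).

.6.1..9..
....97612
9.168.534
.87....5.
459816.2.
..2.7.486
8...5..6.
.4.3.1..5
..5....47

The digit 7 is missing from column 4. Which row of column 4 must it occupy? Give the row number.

Consider where 7 can go in column 4.
(2,4) is out (row 2 already has a 7).
(4,4) is out (row 4 already has a 7).
(6,4) is out (row 6 already has a 7).
(9,4) is out (row 9 already has a 7).
So the only cell in column 4 that can hold 7 is (7,4).
That is row 7.

7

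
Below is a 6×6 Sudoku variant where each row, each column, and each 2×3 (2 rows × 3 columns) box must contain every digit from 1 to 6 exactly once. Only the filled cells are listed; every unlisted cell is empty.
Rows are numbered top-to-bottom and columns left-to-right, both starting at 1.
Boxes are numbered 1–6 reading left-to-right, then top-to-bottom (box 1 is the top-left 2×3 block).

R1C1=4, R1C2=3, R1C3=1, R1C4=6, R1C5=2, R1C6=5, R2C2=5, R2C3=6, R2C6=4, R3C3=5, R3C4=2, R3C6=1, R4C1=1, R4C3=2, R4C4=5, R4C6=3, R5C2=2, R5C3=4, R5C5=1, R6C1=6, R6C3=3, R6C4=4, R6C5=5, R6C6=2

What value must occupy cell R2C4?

1

Cell R2C4 itself could take any of {1, 3} by direct elimination.
Consider where 1 can go in row 2.
R2C1 is out (column 1 already has a 1).
R2C5 is out (column 5 already has a 1).
So the only cell in row 2 that can hold 1 is R2C4.
Therefore R2C4 = 1.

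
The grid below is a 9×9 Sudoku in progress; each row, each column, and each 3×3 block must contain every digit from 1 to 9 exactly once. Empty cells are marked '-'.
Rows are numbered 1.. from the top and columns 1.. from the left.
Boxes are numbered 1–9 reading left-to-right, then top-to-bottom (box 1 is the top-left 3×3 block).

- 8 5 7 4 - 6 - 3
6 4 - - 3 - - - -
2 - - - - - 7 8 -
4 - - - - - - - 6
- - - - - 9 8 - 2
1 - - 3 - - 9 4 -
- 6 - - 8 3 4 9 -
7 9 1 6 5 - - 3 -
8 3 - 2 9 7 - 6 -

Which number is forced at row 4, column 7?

3

Cell row 4, column 7 itself could take any of {1, 3, 5} by direct elimination.
Consider where 3 can go in column 7.
row 2, column 7 is out (row 2 already has a 3).
row 8, column 7 is out (row 8 already has a 3).
row 9, column 7 is out (row 9 already has a 3).
So the only cell in column 7 that can hold 3 is row 4, column 7.
Therefore row 4, column 7 = 3.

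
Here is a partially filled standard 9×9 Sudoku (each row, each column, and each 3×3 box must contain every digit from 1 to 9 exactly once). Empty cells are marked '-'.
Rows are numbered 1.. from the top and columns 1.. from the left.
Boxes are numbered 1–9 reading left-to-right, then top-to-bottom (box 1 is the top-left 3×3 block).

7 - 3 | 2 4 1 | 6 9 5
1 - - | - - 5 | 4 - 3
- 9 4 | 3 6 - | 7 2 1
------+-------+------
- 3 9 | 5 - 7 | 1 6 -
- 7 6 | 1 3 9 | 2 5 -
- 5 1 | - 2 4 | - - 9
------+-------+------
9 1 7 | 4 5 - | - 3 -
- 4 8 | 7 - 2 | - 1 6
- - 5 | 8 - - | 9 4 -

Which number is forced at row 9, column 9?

Cell row 9, column 9 itself could take any of {2, 7} by direct elimination.
Consider where 7 can go in column 9.
row 4, column 9 is out (row 4 already has a 7).
row 5, column 9 is out (row 5 already has a 7).
row 7, column 9 is out (row 7 already has a 7).
So the only cell in column 9 that can hold 7 is row 9, column 9.
Therefore row 9, column 9 = 7.

7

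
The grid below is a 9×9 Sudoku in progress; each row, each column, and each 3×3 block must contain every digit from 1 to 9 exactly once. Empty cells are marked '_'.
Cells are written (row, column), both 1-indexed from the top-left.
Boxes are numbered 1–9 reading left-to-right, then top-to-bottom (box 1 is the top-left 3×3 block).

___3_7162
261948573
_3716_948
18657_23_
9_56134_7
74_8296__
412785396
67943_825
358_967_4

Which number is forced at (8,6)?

Row 8 already contains {2, 3, 4, 5, 6, 7, 8, 9}.
Column 6 already contains {3, 5, 6, 7, 8, 9}.
Its 3×3 block (box 8) already contains {3, 4, 5, 6, 7, 8, 9}.
The only value from 1–9 not eliminated is 1, so (8,6) = 1.

1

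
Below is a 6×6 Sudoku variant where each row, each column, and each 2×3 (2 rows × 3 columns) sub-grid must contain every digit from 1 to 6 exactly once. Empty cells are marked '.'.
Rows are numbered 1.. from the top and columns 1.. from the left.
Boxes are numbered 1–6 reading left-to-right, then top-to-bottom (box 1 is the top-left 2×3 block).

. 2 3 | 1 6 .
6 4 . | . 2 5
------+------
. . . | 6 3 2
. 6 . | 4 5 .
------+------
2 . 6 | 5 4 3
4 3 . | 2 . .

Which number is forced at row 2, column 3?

1

Row 2 already contains {2, 4, 5, 6}.
Column 3 already contains {3, 6}.
Its 2×3 block (box 1) already contains {2, 3, 4, 6}.
The only value from 1–6 not eliminated is 1, so row 2, column 3 = 1.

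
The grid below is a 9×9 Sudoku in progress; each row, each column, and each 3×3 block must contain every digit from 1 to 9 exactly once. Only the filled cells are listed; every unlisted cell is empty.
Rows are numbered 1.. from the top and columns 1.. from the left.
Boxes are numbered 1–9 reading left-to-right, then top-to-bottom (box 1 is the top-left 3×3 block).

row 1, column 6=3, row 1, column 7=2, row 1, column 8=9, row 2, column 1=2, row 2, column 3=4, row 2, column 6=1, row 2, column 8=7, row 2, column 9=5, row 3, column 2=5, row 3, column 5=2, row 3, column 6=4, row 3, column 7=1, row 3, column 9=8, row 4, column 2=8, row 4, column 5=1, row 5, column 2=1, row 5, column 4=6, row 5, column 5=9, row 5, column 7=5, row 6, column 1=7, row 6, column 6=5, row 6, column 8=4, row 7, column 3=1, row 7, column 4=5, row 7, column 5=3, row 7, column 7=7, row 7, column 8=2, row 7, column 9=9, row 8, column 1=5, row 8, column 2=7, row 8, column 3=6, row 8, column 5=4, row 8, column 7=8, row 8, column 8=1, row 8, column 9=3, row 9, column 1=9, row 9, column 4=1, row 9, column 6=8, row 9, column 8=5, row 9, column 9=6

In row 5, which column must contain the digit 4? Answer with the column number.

1

Consider where 4 can go in row 5.
row 5, column 3 is out (column 3 already has a 4).
row 5, column 6 is out (column 6 already has a 4).
row 5, column 8 is out (column 8 already has a 4).
row 5, column 9 is out (box 6 already has a 4).
So the only cell in row 5 that can hold 4 is row 5, column 1.
That is column 1.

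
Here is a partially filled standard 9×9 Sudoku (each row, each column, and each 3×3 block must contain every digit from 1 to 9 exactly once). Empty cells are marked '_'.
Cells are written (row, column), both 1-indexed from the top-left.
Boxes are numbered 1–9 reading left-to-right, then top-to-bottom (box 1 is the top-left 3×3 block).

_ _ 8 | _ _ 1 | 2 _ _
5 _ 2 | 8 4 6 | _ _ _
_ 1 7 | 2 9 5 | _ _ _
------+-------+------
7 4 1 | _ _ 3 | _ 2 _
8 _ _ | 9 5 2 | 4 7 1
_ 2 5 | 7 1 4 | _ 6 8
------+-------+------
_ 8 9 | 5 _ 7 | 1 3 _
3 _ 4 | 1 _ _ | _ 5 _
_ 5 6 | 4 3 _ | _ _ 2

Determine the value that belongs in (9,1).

Row 9 already contains {2, 3, 4, 5, 6}.
Column 1 already contains {3, 5, 7, 8}.
Its 3×3 block (box 7) already contains {3, 4, 5, 6, 8, 9}.
The only value from 1–9 not eliminated is 1, so (9,1) = 1.

1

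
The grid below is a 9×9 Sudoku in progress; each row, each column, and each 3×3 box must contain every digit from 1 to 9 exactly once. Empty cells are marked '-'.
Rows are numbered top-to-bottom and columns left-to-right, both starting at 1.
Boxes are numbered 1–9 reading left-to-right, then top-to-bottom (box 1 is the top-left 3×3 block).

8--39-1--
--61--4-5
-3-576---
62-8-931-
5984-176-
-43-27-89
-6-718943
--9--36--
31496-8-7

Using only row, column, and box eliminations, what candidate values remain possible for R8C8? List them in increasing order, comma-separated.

2,5

Row 8 already contains {3, 6, 9}.
Column 8 already contains {1, 4, 6, 8}.
Its 3×3 block (box 9) already contains {3, 4, 6, 7, 8, 9}.
Removing those from 1–9 leaves {2, 5} as the candidates for R8C8.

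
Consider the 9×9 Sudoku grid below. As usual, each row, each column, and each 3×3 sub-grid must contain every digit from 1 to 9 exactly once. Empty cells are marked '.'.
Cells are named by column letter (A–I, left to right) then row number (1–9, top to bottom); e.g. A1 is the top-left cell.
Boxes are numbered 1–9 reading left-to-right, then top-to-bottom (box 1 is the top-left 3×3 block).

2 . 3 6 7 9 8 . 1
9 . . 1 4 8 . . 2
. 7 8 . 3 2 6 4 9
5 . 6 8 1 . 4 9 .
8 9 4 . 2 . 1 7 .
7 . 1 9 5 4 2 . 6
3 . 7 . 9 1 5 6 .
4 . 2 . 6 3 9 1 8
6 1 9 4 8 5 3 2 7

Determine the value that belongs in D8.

Row 8 already contains {1, 2, 3, 4, 6, 8, 9}.
Column D already contains {1, 4, 6, 8, 9}.
Its 3×3 block (box 8) already contains {1, 3, 4, 5, 6, 8, 9}.
The only value from 1–9 not eliminated is 7, so D8 = 7.

7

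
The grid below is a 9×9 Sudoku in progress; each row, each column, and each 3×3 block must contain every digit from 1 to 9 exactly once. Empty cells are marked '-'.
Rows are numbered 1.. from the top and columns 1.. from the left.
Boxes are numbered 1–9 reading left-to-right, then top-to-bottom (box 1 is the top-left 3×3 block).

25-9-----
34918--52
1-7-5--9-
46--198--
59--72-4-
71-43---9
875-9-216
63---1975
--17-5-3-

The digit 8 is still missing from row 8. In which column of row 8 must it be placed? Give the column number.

4

Consider where 8 can go in row 8.
row 8, column 3 is out (box 7 already has a 8).
row 8, column 5 is out (column 5 already has a 8).
So the only cell in row 8 that can hold 8 is row 8, column 4.
That is column 4.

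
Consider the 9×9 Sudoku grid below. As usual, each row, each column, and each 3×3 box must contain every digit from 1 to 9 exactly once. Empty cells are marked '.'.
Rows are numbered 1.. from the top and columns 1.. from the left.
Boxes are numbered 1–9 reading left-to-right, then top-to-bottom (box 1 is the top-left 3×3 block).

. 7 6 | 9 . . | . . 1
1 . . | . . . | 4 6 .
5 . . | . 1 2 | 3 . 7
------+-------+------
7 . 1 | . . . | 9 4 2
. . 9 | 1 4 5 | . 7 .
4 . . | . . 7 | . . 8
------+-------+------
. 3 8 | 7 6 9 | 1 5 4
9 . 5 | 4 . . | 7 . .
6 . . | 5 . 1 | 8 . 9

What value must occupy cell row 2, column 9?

5

Row 2 already contains {1, 4, 6}.
Column 9 already contains {1, 2, 4, 7, 8, 9}.
Its 3×3 block (box 3) already contains {1, 3, 4, 6, 7}.
The only value from 1–9 not eliminated is 5, so row 2, column 9 = 5.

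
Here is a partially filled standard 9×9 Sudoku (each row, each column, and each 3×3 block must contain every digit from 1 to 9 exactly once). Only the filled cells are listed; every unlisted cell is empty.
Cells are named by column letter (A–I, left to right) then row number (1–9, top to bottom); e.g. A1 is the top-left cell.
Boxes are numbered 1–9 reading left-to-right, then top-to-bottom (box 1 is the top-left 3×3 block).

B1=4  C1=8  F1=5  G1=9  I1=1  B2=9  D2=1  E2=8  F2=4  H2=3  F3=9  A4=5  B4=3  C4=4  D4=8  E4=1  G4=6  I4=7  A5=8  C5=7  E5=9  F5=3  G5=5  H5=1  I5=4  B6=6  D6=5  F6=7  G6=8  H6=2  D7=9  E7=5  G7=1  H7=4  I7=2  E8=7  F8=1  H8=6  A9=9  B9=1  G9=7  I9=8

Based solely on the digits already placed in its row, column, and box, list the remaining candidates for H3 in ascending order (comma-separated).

5,7,8

Row 3 already contains {9}.
Column H already contains {1, 2, 3, 4, 6}.
Its 3×3 block (box 3) already contains {1, 3, 9}.
Removing those from 1–9 leaves {5, 7, 8} as the candidates for H3.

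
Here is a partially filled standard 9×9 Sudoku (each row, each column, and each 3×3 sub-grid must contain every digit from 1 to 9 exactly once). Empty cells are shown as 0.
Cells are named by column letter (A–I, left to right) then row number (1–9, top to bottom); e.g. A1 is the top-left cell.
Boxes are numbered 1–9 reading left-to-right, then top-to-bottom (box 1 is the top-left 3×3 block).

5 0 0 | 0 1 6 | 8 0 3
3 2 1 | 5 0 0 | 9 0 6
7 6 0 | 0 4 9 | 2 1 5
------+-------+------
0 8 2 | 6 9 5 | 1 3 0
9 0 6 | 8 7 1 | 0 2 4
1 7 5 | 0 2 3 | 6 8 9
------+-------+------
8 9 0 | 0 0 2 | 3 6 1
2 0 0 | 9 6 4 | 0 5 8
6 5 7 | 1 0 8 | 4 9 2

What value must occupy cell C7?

Row 7 already contains {1, 2, 3, 6, 8, 9}.
Column C already contains {1, 2, 5, 6, 7}.
Its 3×3 block (box 7) already contains {2, 5, 6, 7, 8, 9}.
The only value from 1–9 not eliminated is 4, so C7 = 4.

4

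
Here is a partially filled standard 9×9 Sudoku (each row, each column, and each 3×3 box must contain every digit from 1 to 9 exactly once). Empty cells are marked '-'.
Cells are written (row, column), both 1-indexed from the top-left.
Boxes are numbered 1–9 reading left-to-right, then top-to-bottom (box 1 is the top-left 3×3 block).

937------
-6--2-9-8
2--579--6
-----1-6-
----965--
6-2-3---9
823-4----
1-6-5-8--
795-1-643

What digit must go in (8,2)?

4

Row 8 already contains {1, 5, 6, 8}.
Column 2 already contains {2, 3, 6, 9}.
Its 3×3 block (box 7) already contains {1, 2, 3, 5, 6, 7, 8, 9}.
The only value from 1–9 not eliminated is 4, so (8,2) = 4.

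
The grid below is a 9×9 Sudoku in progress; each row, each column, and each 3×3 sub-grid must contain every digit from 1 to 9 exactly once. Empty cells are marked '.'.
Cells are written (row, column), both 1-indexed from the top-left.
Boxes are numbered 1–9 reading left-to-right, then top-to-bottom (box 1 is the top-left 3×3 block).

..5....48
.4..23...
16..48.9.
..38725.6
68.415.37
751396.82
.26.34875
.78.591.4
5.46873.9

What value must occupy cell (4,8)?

1

Row 4 already contains {2, 3, 5, 6, 7, 8}.
Column 8 already contains {3, 4, 7, 8, 9}.
Its 3×3 block (box 6) already contains {2, 3, 5, 6, 7, 8}.
The only value from 1–9 not eliminated is 1, so (4,8) = 1.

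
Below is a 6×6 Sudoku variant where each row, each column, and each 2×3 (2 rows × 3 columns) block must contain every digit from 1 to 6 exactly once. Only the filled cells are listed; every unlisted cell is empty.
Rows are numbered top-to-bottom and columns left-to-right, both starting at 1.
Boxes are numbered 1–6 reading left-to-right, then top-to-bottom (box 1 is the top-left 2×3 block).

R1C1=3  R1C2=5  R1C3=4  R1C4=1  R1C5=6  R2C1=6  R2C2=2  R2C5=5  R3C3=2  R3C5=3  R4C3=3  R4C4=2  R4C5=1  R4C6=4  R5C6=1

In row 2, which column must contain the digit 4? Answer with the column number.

4

Consider where 4 can go in row 2.
R2C3 is out (column 3 already has a 4).
R2C6 is out (column 6 already has a 4).
So the only cell in row 2 that can hold 4 is R2C4.
That is column 4.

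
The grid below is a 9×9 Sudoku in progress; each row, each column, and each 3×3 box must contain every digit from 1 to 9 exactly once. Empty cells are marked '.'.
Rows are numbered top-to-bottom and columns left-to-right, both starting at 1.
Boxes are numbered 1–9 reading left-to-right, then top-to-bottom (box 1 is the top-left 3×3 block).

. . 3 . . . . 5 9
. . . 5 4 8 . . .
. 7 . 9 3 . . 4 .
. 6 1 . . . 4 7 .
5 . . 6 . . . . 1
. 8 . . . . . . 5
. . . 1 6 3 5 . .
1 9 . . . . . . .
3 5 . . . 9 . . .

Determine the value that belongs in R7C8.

Cell R7C8 itself could take any of {2, 8, 9} by direct elimination.
Consider where 9 can go in box 9.
R7C9 is out (column 9 already has a 9). R8C7 is out (row 8 already has a 9). R8C8 is out (row 8 already has a 9). R8C9 is out (row 8 already has a 9). The remaining empty cells in box 9 are similarly blocked.
So the only cell in box 9 that can hold 9 is R7C8.
Therefore R7C8 = 9.

9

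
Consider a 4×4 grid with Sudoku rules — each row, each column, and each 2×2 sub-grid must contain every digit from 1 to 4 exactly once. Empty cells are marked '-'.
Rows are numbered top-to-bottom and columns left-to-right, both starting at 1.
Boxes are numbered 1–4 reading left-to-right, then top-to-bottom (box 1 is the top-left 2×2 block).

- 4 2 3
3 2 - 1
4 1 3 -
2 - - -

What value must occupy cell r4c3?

1

Cell r4c3 itself could take any of {1, 4} by direct elimination.
Consider where 1 can go in column 3.
r2c3 is out (row 2 already has a 1).
So the only cell in column 3 that can hold 1 is r4c3.
Therefore r4c3 = 1.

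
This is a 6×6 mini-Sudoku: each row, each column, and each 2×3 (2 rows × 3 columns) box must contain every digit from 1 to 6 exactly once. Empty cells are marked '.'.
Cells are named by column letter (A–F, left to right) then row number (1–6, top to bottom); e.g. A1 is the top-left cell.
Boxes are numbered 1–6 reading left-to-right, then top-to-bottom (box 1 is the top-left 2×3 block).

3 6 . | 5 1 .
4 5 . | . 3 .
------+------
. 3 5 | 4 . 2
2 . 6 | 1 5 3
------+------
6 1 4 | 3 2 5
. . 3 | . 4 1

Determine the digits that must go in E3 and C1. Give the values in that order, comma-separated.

6,2

For E3:
  Row 3 already contains {2, 3, 4, 5}.
  Column E already contains {1, 2, 3, 4, 5}.
  Its 2×3 block (box 4) already contains {1, 2, 3, 4, 5}.
  The only value from 1–6 not eliminated is 6, so E3 = 6.
For C1:
  Row 1 already contains {1, 3, 5, 6}.
  Column C already contains {3, 4, 5, 6}.
  Its 2×3 block (box 1) already contains {3, 4, 5, 6}.
  The only value from 1–6 not eliminated is 2, so C1 = 2.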